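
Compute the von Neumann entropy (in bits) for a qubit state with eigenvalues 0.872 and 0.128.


S = -p*log2(p) - (1-p)*log2(1-p)
p = 0.8720, 1-p = 0.1280
= -0.8720 * log2(0.8720) - 0.1280 * log2(0.1280)
= -(-0.1723) - (-0.3796)
= 0.5519

0.5519


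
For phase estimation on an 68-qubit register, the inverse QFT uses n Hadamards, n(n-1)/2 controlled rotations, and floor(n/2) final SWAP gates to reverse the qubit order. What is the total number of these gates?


Hadamard gates: 68
Controlled rotations: n*(n-1)/2 = 68*67/2 = 2278
SWAP gates: floor(n/2) = floor(68/2) = 34
Total = 68 + 2278 + 34
= 2380

2380


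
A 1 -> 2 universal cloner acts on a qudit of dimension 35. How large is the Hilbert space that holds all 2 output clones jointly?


Output space = H^(tensor 2) where dim(H) = 35
dim = 35^2
= 1225

1225


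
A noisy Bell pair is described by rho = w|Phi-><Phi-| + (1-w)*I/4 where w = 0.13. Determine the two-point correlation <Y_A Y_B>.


|Phi-> = (|00> - |11>)/sqrt(2)
For the pure Bell state, <Y_A Y_B> = +1 (Bell-state Pauli correlator).
The maximally-mixed part I/4 has tr(I/4 * P tensor P) = 0 for any traceless Pauli P.
So <Y_A Y_B>_rho = w * (+1) + (1 - w) * 0
= 0.13 * (+1)
= 0.1300

0.1300


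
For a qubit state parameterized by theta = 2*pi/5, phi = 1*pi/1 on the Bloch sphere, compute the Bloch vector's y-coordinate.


theta = 1.2566, phi = 3.1416
r_y = sin(theta)*sin(phi) = 0.9511 * 0.0000
r_y = 0.0000

0.0000


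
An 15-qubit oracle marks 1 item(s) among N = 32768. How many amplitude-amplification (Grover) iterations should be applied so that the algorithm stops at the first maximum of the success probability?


After j Grover iterations the success probability is P(j) = sin^2((2j+1)*theta), where sin(theta) = sqrt(k/N).
N = 2^15 = 32768, k = 1
sin(theta) = sqrt(k/N) = 0.005524271728
theta = arcsin(sqrt(k/N)) = 0.005524299826 rad
P(j) reaches its first maximum when (2j+1)*theta is as close as possible to pi/2, i.e. j = round(pi/(4*theta) - 1/2).
pi/(4*theta) - 1/2 = 141.6715
(For comparison, the common estimate pi/4 * sqrt(N/k) = 142.1723; the exact maximiser is used here.)
Optimal iterations = 142

142


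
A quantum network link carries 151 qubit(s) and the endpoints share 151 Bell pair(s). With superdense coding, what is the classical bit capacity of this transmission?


Superdense coding allows 2 classical bits per shared entangled pair.
151 pair(s) -> 2 * 151 = 302 classical bits

302


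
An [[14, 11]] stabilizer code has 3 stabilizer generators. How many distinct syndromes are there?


Each stabilizer generator gives a binary (+1 or -1) measurement outcome.
With 3 independent generators:
Total syndromes = 2^3
= 8

8


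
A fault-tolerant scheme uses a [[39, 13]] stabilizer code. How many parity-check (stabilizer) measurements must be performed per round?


For an [[n,k]] stabilizer code:
Number of stabilizer generators = n - k
= 39 - 13
= 26

26


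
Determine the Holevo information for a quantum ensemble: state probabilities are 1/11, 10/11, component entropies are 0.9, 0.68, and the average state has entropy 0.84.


chi = S(rho) - sum_i p_i * S(rho_i)
Weighted entropy = 1/11 * 0.9 + 10/11 * 0.68
= 0.7000
chi = 0.84 - 0.7000
= 0.1400

0.1400


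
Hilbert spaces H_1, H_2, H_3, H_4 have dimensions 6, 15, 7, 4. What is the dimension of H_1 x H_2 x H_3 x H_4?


dim(H_1 x H_2 x H_3 x H_4) = 6 * 15 * 7 * 4
= 90 * 7 * 4
= 630 * 4
= 2520

2520


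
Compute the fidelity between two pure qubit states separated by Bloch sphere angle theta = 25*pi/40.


For states separated by angle theta on Bloch sphere:
F = cos^2(theta/2)
theta = 25*pi/40 = 1.9635
theta/2 = 0.9817
cos(theta/2) = 0.5556
F = 0.3087

0.3087


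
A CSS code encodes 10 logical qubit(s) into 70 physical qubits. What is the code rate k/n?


Code rate R = k/n
= 10/70
= 0.1429

0.1429


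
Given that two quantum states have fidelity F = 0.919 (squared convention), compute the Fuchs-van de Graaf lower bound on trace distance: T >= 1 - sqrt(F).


Fuchs-van de Graaf (squared-fidelity convention): 1 - sqrt(F) <= T <= sqrt(1 - F).
Lower bound: T >= 1 - sqrt(F)
sqrt(F) = sqrt(0.919) = 0.9586
T >= 1 - 0.9586
T >= 0.0414

0.0414


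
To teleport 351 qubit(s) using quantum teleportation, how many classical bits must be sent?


Quantum teleportation requires 2 classical bits per qubit teleported.
351 qubit(s) -> 2 * 351 = 702 classical bits

702


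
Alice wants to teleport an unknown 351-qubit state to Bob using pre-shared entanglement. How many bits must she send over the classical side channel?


Quantum teleportation requires 2 classical bits per qubit teleported.
351 qubit(s) -> 2 * 351 = 702 classical bits

702


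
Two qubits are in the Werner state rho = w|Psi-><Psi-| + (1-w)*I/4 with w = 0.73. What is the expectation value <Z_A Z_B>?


|Psi-> = (|01> - |10>)/sqrt(2)
For the pure Bell state, <Z_A Z_B> = -1 (Bell-state Pauli correlator).
The maximally-mixed part I/4 has tr(I/4 * P tensor P) = 0 for any traceless Pauli P.
So <Z_A Z_B>_rho = w * (-1) + (1 - w) * 0
= 0.73 * (-1)
= -0.7300

-0.7300


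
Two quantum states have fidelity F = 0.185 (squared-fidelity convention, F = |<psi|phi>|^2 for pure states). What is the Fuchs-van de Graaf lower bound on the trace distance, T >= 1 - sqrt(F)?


Fuchs-van de Graaf (squared-fidelity convention): 1 - sqrt(F) <= T <= sqrt(1 - F).
Lower bound: T >= 1 - sqrt(F)
sqrt(F) = sqrt(0.185) = 0.4301
T >= 1 - 0.4301
T >= 0.5699

0.5699


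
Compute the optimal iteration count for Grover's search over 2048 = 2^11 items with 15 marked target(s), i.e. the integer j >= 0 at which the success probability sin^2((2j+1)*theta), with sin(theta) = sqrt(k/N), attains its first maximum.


After j Grover iterations the success probability is P(j) = sin^2((2j+1)*theta), where sin(theta) = sqrt(k/N).
N = 2^11 = 2048, k = 15
sin(theta) = sqrt(k/N) = 0.08558164961
theta = arcsin(sqrt(k/N)) = 0.08568646523 rad
P(j) reaches its first maximum when (2j+1)*theta is as close as possible to pi/2, i.e. j = round(pi/(4*theta) - 1/2).
pi/(4*theta) - 1/2 = 8.6660
(For comparison, the common estimate pi/4 * sqrt(N/k) = 9.1772; the exact maximiser is used here.)
Optimal iterations = 9

9


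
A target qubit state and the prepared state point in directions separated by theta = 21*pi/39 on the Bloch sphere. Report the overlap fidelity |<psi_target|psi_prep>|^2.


For states separated by angle theta on Bloch sphere:
F = cos^2(theta/2)
theta = 21*pi/39 = 1.6916
theta/2 = 0.8458
cos(theta/2) = 0.6631
F = 0.4397

0.4397


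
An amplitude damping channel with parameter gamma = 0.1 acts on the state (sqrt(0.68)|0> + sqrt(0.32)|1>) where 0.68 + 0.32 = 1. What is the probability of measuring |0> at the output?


For amplitude damping with parameter gamma on state sqrt(a)|0> + sqrt(b)|1>:
alpha^2 = 0.68, beta^2 = 0.32
P(|0>) = alpha^2 + gamma * beta^2
= 0.68 + 0.1 * 0.32
= 0.68 + 0.0320
= 0.7120

0.7120


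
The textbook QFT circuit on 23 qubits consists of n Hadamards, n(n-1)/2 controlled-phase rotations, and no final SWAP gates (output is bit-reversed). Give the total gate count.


Hadamard gates: 23
Controlled rotations: n*(n-1)/2 = 23*22/2 = 253
SWAP gates: 0 (omitted)
Total = 23 + 253
= 276

276


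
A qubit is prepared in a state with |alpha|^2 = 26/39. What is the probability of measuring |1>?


|alpha|^2 = 26/39 = 0.6667
|beta|^2 = 1 - 26/39 = 13/39 = 0.3333
P(|1>) = |beta|^2 = 0.3333

0.3333


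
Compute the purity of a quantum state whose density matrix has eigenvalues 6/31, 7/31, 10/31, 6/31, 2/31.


tr(rho^2) = sum of eigenvalues squared
= (6/31)^2 + (7/31)^2 + (10/31)^2 + (6/31)^2 + (2/31)^2
= (36 + 49 + 100 + 36 + 4) / 961
= 225/961
= 0.2341

0.2341


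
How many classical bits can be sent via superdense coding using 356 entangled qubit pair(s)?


Superdense coding allows 2 classical bits per shared entangled pair.
356 pair(s) -> 2 * 356 = 712 classical bits

712


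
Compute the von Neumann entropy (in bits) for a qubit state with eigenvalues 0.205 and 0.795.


S = -p*log2(p) - (1-p)*log2(1-p)
p = 0.2050, 1-p = 0.7950
= -0.2050 * log2(0.2050) - 0.7950 * log2(0.7950)
= -(-0.4687) - (-0.2631)
= 0.7318

0.7318


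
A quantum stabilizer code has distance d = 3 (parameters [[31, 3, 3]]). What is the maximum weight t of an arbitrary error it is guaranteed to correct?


Code parameters: [[31, 3, 3]], distance d = 3.
Number of correctable errors = floor((d-1)/2)
= floor((3 - 1)/2)
= floor(2/2)
= 1

1


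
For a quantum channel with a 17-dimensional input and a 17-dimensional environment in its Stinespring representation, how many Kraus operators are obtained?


Tracing out the environment in an orthonormal basis {|i>_E} gives Kraus operators K_i = <i|_E U |0>_E.
Number of Kraus operators = dim(H_env) = d_env
= 17

17


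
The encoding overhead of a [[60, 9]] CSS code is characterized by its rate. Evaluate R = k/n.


Code rate R = k/n
= 9/60
= 0.1500

0.1500


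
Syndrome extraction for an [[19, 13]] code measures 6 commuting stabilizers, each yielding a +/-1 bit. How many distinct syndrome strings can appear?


Each stabilizer generator gives a binary (+1 or -1) measurement outcome.
With 6 independent generators:
Total syndromes = 2^6
= 64

64


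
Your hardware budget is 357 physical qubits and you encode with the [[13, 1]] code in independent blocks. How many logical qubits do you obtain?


Each code block uses 13 physical qubits for 1 logical qubit(s).
Number of complete blocks = floor(357 / 13) = 27
Logical qubits = 27 * 1
= 27

27


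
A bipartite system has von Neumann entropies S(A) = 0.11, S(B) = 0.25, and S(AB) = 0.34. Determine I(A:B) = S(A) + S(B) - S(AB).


I(A:B) = S(A) + S(B) - S(AB)
= 0.11 + 0.25 - 0.34
= 0.0200

0.0200


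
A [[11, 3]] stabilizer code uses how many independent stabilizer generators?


For an [[n,k]] stabilizer code:
Number of stabilizer generators = n - k
= 11 - 3
= 8

8


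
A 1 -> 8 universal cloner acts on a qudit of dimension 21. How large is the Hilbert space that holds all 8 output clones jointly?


Output space = H^(tensor 8) where dim(H) = 21
dim = 21^8
= 441 (after 2 factors)
= 9261 (after 3 factors)
= 194481 (after 4 factors)
= 4084101 (after 5 factors)
= 85766121 (after 6 factors)
= 1801088541 (after 7 factors)
= 37822859361 (after 8 factors)
= 37822859361

37822859361


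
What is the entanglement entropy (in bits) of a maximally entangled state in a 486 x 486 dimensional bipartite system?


For a maximally entangled state in d x d:
S = log2(d) = log2(486)
= 8.9248

8.9248


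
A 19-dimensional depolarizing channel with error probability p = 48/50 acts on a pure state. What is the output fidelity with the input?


F = (1-p) + p/d
= (1 - 0.9600) + 0.9600/19
= 0.0400 + 0.0505
= 0.0905

0.0905


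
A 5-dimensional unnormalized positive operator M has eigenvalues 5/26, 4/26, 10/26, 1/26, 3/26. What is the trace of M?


tr(M) = sum of eigenvalues
= 5/26 + 4/26 + 10/26 + 1/26 + 3/26
= 23/26
= 0.8846

0.8846


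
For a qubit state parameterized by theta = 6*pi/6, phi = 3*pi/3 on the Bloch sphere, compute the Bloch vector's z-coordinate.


theta = 3.1416, phi = 3.1416
r_z = cos(theta) = -1.0000

-1.0000


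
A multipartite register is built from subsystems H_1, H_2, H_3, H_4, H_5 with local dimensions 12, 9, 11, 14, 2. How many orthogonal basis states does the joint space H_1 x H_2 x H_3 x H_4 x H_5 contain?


dim(H_1 x H_2 x H_3 x H_4 x H_5) = 12 * 9 * 11 * 14 * 2
= 108 * 11 * 14 * 2
= 1188 * 14 * 2
= 16632 * 2
= 33264

33264


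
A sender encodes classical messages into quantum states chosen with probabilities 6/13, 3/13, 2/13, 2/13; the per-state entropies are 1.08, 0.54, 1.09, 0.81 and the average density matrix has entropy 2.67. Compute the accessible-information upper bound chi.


chi = S(rho) - sum_i p_i * S(rho_i)
Weighted entropy = 6/13 * 1.08 + 3/13 * 0.54 + 2/13 * 1.09 + 2/13 * 0.81
= 0.9154
chi = 2.67 - 0.9154
= 1.7546

1.7546


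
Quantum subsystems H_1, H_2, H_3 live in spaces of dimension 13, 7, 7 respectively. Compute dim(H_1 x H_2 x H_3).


dim(H_1 x H_2 x H_3) = 13 * 7 * 7
= 91 * 7
= 637

637


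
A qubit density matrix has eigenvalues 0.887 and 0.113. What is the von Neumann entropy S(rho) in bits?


S = -p*log2(p) - (1-p)*log2(1-p)
p = 0.8870, 1-p = 0.1130
= -0.8870 * log2(0.8870) - 0.1130 * log2(0.1130)
= -(-0.1534) - (-0.3555)
= 0.5089

0.5089


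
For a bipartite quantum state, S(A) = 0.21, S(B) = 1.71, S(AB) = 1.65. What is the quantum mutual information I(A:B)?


I(A:B) = S(A) + S(B) - S(AB)
= 0.21 + 1.71 - 1.65
= 0.2700

0.2700


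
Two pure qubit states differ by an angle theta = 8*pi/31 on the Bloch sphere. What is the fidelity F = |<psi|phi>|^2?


For states separated by angle theta on Bloch sphere:
F = cos^2(theta/2)
theta = 8*pi/31 = 0.8107
theta/2 = 0.4054
cos(theta/2) = 0.9190
F = 0.8445

0.8445


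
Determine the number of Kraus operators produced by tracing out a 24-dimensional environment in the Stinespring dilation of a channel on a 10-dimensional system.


Tracing out the environment in an orthonormal basis {|i>_E} gives Kraus operators K_i = <i|_E U |0>_E.
Number of Kraus operators = dim(H_env) = d_env
= 24

24


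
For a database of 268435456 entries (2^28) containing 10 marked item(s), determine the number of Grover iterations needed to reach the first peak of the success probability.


After j Grover iterations the success probability is P(j) = sin^2((2j+1)*theta), where sin(theta) = sqrt(k/N).
N = 2^28 = 268435456, k = 10
sin(theta) = sqrt(k/N) = 0.0001930101111
theta = arcsin(sqrt(k/N)) = 0.0001930101123 rad
P(j) reaches its first maximum when (2j+1)*theta is as close as possible to pi/2, i.e. j = round(pi/(4*theta) - 1/2).
pi/(4*theta) - 1/2 = 4068.7073
(For comparison, the common estimate pi/4 * sqrt(N/k) = 4069.2074; the exact maximiser is used here.)
Optimal iterations = 4069

4069


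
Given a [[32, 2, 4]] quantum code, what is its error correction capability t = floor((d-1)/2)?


Code parameters: [[32, 2, 4]], distance d = 4.
Number of correctable errors = floor((d-1)/2)
= floor((4 - 1)/2)
= floor(3/2)
= 1

1


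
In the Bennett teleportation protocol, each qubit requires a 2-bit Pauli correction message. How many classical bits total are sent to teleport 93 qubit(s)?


Quantum teleportation requires 2 classical bits per qubit teleported.
93 qubit(s) -> 2 * 93 = 186 classical bits

186


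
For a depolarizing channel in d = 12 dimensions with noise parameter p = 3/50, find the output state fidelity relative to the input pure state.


F = (1-p) + p/d
= (1 - 0.0600) + 0.0600/12
= 0.9400 + 0.0050
= 0.9450

0.9450


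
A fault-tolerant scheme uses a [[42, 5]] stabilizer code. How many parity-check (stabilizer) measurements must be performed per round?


For an [[n,k]] stabilizer code:
Number of stabilizer generators = n - k
= 42 - 5
= 37

37


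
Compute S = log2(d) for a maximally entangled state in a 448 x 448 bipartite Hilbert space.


For a maximally entangled state in d x d:
S = log2(d) = log2(448)
= 8.8074

8.8074


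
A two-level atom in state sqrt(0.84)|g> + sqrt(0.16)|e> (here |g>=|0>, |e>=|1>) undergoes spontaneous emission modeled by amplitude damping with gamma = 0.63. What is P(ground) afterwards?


For amplitude damping with parameter gamma on state sqrt(a)|0> + sqrt(b)|1>:
alpha^2 = 0.84, beta^2 = 0.16
P(|0>) = alpha^2 + gamma * beta^2
= 0.84 + 0.63 * 0.16
= 0.84 + 0.1008
= 0.9408

0.9408


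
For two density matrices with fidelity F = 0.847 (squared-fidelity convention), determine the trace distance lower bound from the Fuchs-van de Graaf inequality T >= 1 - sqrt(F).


Fuchs-van de Graaf (squared-fidelity convention): 1 - sqrt(F) <= T <= sqrt(1 - F).
Lower bound: T >= 1 - sqrt(F)
sqrt(F) = sqrt(0.847) = 0.9203
T >= 1 - 0.9203
T >= 0.0797

0.0797


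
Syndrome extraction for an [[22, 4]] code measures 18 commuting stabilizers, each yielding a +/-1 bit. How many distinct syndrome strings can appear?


Each stabilizer generator gives a binary (+1 or -1) measurement outcome.
With 18 independent generators:
Total syndromes = 2^18
= 262144

262144


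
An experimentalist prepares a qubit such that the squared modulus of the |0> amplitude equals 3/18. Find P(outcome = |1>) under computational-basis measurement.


|alpha|^2 = 3/18 = 0.1667
|beta|^2 = 1 - 3/18 = 15/18 = 0.8333
P(|1>) = |beta|^2 = 0.8333

0.8333


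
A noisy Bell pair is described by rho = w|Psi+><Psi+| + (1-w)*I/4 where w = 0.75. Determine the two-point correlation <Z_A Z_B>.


|Psi+> = (|01> + |10>)/sqrt(2)
For the pure Bell state, <Z_A Z_B> = -1 (Bell-state Pauli correlator).
The maximally-mixed part I/4 has tr(I/4 * P tensor P) = 0 for any traceless Pauli P.
So <Z_A Z_B>_rho = w * (-1) + (1 - w) * 0
= 0.75 * (-1)
= -0.7500

-0.7500


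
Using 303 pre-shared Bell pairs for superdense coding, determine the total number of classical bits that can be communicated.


Superdense coding allows 2 classical bits per shared entangled pair.
303 pair(s) -> 2 * 303 = 606 classical bits

606


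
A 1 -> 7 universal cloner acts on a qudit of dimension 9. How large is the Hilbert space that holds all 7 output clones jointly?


Output space = H^(tensor 7) where dim(H) = 9
dim = 9^7
= 81 (after 2 factors)
= 729 (after 3 factors)
= 6561 (after 4 factors)
= 59049 (after 5 factors)
= 531441 (after 6 factors)
= 4782969 (after 7 factors)
= 4782969

4782969


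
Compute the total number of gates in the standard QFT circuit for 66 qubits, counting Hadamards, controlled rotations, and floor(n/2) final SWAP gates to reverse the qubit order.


Hadamard gates: 66
Controlled rotations: n*(n-1)/2 = 66*65/2 = 2145
SWAP gates: floor(n/2) = floor(66/2) = 33
Total = 66 + 2145 + 33
= 2244

2244


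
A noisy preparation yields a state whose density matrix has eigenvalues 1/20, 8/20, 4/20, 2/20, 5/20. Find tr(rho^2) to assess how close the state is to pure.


tr(rho^2) = sum of eigenvalues squared
= (1/20)^2 + (8/20)^2 + (4/20)^2 + (2/20)^2 + (5/20)^2
= (1 + 64 + 16 + 4 + 25) / 400
= 110/400
= 0.2750

0.2750


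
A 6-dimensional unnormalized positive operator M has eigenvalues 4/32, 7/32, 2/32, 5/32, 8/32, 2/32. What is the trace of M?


tr(M) = sum of eigenvalues
= 4/32 + 7/32 + 2/32 + 5/32 + 8/32 + 2/32
= 28/32
= 0.8750

0.8750


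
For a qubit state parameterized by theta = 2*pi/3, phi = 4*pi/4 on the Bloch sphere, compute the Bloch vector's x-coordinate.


theta = 2.0944, phi = 3.1416
r_x = sin(theta)*cos(phi) = 0.8660 * -1.0000
r_x = -0.8660

-0.8660


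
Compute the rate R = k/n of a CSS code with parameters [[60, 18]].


Code rate R = k/n
= 18/60
= 0.3000

0.3000


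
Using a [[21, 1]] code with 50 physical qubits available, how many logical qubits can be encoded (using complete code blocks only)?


Each code block uses 21 physical qubits for 1 logical qubit(s).
Number of complete blocks = floor(50 / 21) = 2
Logical qubits = 2 * 1
= 2

2


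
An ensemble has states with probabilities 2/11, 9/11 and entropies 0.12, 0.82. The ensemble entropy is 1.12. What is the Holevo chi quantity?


chi = S(rho) - sum_i p_i * S(rho_i)
Weighted entropy = 2/11 * 0.12 + 9/11 * 0.82
= 0.6927
chi = 1.12 - 0.6927
= 0.4273

0.4273


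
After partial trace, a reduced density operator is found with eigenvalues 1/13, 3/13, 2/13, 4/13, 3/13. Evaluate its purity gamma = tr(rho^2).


tr(rho^2) = sum of eigenvalues squared
= (1/13)^2 + (3/13)^2 + (2/13)^2 + (4/13)^2 + (3/13)^2
= (1 + 9 + 4 + 16 + 9) / 169
= 39/169
= 0.2308

0.2308


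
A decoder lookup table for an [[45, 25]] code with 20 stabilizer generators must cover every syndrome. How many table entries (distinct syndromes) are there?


Each stabilizer generator gives a binary (+1 or -1) measurement outcome.
With 20 independent generators:
Total syndromes = 2^20
= 1048576

1048576


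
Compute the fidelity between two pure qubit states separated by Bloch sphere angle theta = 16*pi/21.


For states separated by angle theta on Bloch sphere:
F = cos^2(theta/2)
theta = 16*pi/21 = 2.3936
theta/2 = 1.1968
cos(theta/2) = 0.3653
F = 0.1335

0.1335


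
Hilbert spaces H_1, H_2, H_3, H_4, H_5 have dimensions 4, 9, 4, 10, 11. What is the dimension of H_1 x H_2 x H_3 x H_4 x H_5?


dim(H_1 x H_2 x H_3 x H_4 x H_5) = 4 * 9 * 4 * 10 * 11
= 36 * 4 * 10 * 11
= 144 * 10 * 11
= 1440 * 11
= 15840

15840


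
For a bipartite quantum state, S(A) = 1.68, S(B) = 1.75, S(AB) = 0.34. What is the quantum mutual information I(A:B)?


I(A:B) = S(A) + S(B) - S(AB)
= 1.68 + 1.75 - 0.34
= 3.0900

3.0900


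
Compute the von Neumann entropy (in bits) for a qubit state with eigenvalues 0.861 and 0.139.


S = -p*log2(p) - (1-p)*log2(1-p)
p = 0.8610, 1-p = 0.1390
= -0.8610 * log2(0.8610) - 0.1390 * log2(0.1390)
= -(-0.1859) - (-0.3957)
= 0.5816

0.5816


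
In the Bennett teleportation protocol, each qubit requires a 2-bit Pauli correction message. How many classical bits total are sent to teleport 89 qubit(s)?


Quantum teleportation requires 2 classical bits per qubit teleported.
89 qubit(s) -> 2 * 89 = 178 classical bits

178


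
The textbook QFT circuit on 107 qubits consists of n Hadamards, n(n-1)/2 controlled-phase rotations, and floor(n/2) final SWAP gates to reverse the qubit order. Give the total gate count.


Hadamard gates: 107
Controlled rotations: n*(n-1)/2 = 107*106/2 = 5671
SWAP gates: floor(n/2) = floor(107/2) = 53
Total = 107 + 5671 + 53
= 5831

5831


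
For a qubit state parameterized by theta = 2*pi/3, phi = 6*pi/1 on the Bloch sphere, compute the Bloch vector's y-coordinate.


theta = 2.0944, phi = 18.8496
r_y = sin(theta)*sin(phi) = 0.8660 * 0.0000
r_y = 0.0000

0.0000


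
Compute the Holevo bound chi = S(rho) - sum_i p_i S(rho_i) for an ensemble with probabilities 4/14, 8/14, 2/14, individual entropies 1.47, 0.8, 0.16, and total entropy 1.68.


chi = S(rho) - sum_i p_i * S(rho_i)
Weighted entropy = 4/14 * 1.47 + 8/14 * 0.8 + 2/14 * 0.16
= 0.9000
chi = 1.68 - 0.9000
= 0.7800

0.7800


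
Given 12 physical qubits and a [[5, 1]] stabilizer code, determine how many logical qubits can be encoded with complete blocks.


Each code block uses 5 physical qubits for 1 logical qubit(s).
Number of complete blocks = floor(12 / 5) = 2
Logical qubits = 2 * 1
= 2

2


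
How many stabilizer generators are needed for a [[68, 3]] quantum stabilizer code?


For an [[n,k]] stabilizer code:
Number of stabilizer generators = n - k
= 68 - 3
= 65

65


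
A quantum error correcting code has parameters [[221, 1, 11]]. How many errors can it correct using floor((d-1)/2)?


Code parameters: [[221, 1, 11]], distance d = 11.
Number of correctable errors = floor((d-1)/2)
= floor((11 - 1)/2)
= floor(10/2)
= 5

5


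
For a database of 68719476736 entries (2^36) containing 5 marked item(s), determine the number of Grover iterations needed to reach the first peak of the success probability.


After j Grover iterations the success probability is P(j) = sin^2((2j+1)*theta), where sin(theta) = sqrt(k/N).
N = 2^36 = 68719476736, k = 5
sin(theta) = sqrt(k/N) = 8.5299224e-06
theta = arcsin(sqrt(k/N)) = 8.5299224e-06 rad
P(j) reaches its first maximum when (2j+1)*theta is as close as possible to pi/2, i.e. j = round(pi/(4*theta) - 1/2).
pi/(4*theta) - 1/2 = 92075.1516
(For comparison, the common estimate pi/4 * sqrt(N/k) = 92075.6516; the exact maximiser is used here.)
Optimal iterations = 92075

92075


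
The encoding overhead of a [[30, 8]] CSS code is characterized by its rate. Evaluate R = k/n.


Code rate R = k/n
= 8/30
= 0.2667

0.2667


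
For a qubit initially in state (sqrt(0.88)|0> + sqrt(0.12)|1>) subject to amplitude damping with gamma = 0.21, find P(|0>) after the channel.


For amplitude damping with parameter gamma on state sqrt(a)|0> + sqrt(b)|1>:
alpha^2 = 0.88, beta^2 = 0.12
P(|0>) = alpha^2 + gamma * beta^2
= 0.88 + 0.21 * 0.12
= 0.88 + 0.0252
= 0.9052

0.9052


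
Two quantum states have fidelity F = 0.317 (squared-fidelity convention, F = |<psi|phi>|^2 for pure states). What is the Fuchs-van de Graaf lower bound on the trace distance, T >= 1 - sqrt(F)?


Fuchs-van de Graaf (squared-fidelity convention): 1 - sqrt(F) <= T <= sqrt(1 - F).
Lower bound: T >= 1 - sqrt(F)
sqrt(F) = sqrt(0.317) = 0.5630
T >= 1 - 0.5630
T >= 0.4370

0.4370


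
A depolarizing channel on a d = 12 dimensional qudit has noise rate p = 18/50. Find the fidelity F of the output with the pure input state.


F = (1-p) + p/d
= (1 - 0.3600) + 0.3600/12
= 0.6400 + 0.0300
= 0.6700

0.6700


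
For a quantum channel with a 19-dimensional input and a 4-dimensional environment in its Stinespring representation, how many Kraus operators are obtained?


Tracing out the environment in an orthonormal basis {|i>_E} gives Kraus operators K_i = <i|_E U |0>_E.
Number of Kraus operators = dim(H_env) = d_env
= 4

4


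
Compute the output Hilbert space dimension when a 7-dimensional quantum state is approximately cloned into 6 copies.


Output space = H^(tensor 6) where dim(H) = 7
dim = 7^6
= 49 (after 2 factors)
= 343 (after 3 factors)
= 2401 (after 4 factors)
= 16807 (after 5 factors)
= 117649 (after 6 factors)
= 117649

117649


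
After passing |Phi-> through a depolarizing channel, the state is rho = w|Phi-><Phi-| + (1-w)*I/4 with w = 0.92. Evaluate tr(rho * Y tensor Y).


|Phi-> = (|00> - |11>)/sqrt(2)
For the pure Bell state, <Y_A Y_B> = +1 (Bell-state Pauli correlator).
The maximally-mixed part I/4 has tr(I/4 * P tensor P) = 0 for any traceless Pauli P.
So <Y_A Y_B>_rho = w * (+1) + (1 - w) * 0
= 0.92 * (+1)
= 0.9200

0.9200


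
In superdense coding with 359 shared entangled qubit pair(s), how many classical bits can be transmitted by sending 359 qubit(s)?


Superdense coding allows 2 classical bits per shared entangled pair.
359 pair(s) -> 2 * 359 = 718 classical bits

718


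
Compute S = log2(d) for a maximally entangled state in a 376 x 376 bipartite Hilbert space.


For a maximally entangled state in d x d:
S = log2(d) = log2(376)
= 8.5546

8.5546


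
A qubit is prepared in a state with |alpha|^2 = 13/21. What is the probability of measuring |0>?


|alpha|^2 = 13/21 = 0.6190
|beta|^2 = 1 - 13/21 = 8/21 = 0.3810
P(|0>) = |alpha|^2 = 0.6190

0.6190


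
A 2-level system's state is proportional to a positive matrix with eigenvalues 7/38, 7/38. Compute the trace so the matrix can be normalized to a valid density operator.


tr(M) = sum of eigenvalues
= 7/38 + 7/38
= 14/38
= 0.3684

0.3684


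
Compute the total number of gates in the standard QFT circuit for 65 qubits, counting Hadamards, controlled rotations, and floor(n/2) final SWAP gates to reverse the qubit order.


Hadamard gates: 65
Controlled rotations: n*(n-1)/2 = 65*64/2 = 2080
SWAP gates: floor(n/2) = floor(65/2) = 32
Total = 65 + 2080 + 32
= 2177

2177


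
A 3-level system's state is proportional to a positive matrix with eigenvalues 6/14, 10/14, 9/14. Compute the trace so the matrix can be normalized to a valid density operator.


tr(M) = sum of eigenvalues
= 6/14 + 10/14 + 9/14
= 25/14
= 1.7857

1.7857


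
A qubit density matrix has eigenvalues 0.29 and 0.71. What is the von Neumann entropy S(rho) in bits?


S = -p*log2(p) - (1-p)*log2(1-p)
p = 0.2900, 1-p = 0.7100
= -0.2900 * log2(0.2900) - 0.7100 * log2(0.7100)
= -(-0.5179) - (-0.3508)
= 0.8687

0.8687


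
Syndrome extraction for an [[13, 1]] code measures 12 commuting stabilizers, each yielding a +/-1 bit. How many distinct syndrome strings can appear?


Each stabilizer generator gives a binary (+1 or -1) measurement outcome.
With 12 independent generators:
Total syndromes = 2^12
= 4096

4096


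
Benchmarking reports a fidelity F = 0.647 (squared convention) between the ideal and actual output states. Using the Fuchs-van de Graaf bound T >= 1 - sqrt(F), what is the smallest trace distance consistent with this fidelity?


Fuchs-van de Graaf (squared-fidelity convention): 1 - sqrt(F) <= T <= sqrt(1 - F).
Lower bound: T >= 1 - sqrt(F)
sqrt(F) = sqrt(0.647) = 0.8044
T >= 1 - 0.8044
T >= 0.1956

0.1956


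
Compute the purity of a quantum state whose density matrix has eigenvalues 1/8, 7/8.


tr(rho^2) = sum of eigenvalues squared
= (1/8)^2 + (7/8)^2
= (1 + 49) / 64
= 50/64
= 0.7812

0.7812


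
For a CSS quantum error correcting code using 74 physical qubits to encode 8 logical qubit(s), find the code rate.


Code rate R = k/n
= 8/74
= 0.1081

0.1081


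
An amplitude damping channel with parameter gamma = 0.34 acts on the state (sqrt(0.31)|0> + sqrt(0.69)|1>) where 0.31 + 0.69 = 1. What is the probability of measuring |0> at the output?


For amplitude damping with parameter gamma on state sqrt(a)|0> + sqrt(b)|1>:
alpha^2 = 0.31, beta^2 = 0.69
P(|0>) = alpha^2 + gamma * beta^2
= 0.31 + 0.34 * 0.69
= 0.31 + 0.2346
= 0.5446

0.5446


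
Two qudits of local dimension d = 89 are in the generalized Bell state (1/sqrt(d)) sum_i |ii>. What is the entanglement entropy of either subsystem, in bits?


For a maximally entangled state in d x d:
S = log2(d) = log2(89)
= 6.4757

6.4757


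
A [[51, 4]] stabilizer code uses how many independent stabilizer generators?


For an [[n,k]] stabilizer code:
Number of stabilizer generators = n - k
= 51 - 4
= 47

47


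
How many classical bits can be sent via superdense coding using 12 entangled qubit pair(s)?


Superdense coding allows 2 classical bits per shared entangled pair.
12 pair(s) -> 2 * 12 = 24 classical bits

24


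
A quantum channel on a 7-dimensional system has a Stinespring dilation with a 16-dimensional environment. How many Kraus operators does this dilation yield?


Tracing out the environment in an orthonormal basis {|i>_E} gives Kraus operators K_i = <i|_E U |0>_E.
Number of Kraus operators = dim(H_env) = d_env
= 16

16


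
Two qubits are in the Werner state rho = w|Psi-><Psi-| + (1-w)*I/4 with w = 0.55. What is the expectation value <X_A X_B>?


|Psi-> = (|01> - |10>)/sqrt(2)
For the pure Bell state, <X_A X_B> = -1 (Bell-state Pauli correlator).
The maximally-mixed part I/4 has tr(I/4 * P tensor P) = 0 for any traceless Pauli P.
So <X_A X_B>_rho = w * (-1) + (1 - w) * 0
= 0.55 * (-1)
= -0.5500

-0.5500


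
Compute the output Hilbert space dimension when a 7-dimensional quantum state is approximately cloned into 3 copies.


Output space = H^(tensor 3) where dim(H) = 7
dim = 7^3
= 49 (after 2 factors)
= 343 (after 3 factors)
= 343

343


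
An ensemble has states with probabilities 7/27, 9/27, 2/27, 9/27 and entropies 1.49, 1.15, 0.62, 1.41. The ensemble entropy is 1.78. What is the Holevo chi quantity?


chi = S(rho) - sum_i p_i * S(rho_i)
Weighted entropy = 7/27 * 1.49 + 9/27 * 1.15 + 2/27 * 0.62 + 9/27 * 1.41
= 1.2856
chi = 1.78 - 1.2856
= 0.4944

0.4944


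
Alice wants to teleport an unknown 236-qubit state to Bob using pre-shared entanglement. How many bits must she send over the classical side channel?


Quantum teleportation requires 2 classical bits per qubit teleported.
236 qubit(s) -> 2 * 236 = 472 classical bits

472


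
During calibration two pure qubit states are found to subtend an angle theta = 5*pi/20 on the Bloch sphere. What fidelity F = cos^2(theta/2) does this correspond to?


For states separated by angle theta on Bloch sphere:
F = cos^2(theta/2)
theta = 5*pi/20 = 0.7854
theta/2 = 0.3927
cos(theta/2) = 0.9239
F = 0.8536

0.8536


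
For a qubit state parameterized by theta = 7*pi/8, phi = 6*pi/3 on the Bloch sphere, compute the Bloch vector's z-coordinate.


theta = 2.7489, phi = 6.2832
r_z = cos(theta) = -0.9239

-0.9239


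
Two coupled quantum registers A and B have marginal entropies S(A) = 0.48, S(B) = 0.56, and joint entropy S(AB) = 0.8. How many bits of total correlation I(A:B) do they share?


I(A:B) = S(A) + S(B) - S(AB)
= 0.48 + 0.56 - 0.8
= 0.2400

0.2400


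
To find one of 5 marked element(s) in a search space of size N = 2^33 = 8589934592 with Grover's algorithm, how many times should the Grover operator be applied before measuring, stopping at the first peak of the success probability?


After j Grover iterations the success probability is P(j) = sin^2((2j+1)*theta), where sin(theta) = sqrt(k/N).
N = 2^33 = 8589934592, k = 5
sin(theta) = sqrt(k/N) = 2.412626389e-05
theta = arcsin(sqrt(k/N)) = 2.412626389e-05 rad
P(j) reaches its first maximum when (2j+1)*theta is as close as possible to pi/2, i.e. j = round(pi/(4*theta) - 1/2).
pi/(4*theta) - 1/2 = 32553.1588
(For comparison, the common estimate pi/4 * sqrt(N/k) = 32553.6588; the exact maximiser is used here.)
Optimal iterations = 32553

32553


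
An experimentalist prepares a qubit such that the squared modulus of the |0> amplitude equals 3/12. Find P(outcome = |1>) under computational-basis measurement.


|alpha|^2 = 3/12 = 0.2500
|beta|^2 = 1 - 3/12 = 9/12 = 0.7500
P(|1>) = |beta|^2 = 0.7500

0.7500


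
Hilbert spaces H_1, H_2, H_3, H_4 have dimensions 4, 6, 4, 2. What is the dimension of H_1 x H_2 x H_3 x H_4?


dim(H_1 x H_2 x H_3 x H_4) = 4 * 6 * 4 * 2
= 24 * 4 * 2
= 96 * 2
= 192

192


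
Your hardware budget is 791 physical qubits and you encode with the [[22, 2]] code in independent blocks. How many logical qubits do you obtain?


Each code block uses 22 physical qubits for 2 logical qubit(s).
Number of complete blocks = floor(791 / 22) = 35
Logical qubits = 35 * 2
= 70

70


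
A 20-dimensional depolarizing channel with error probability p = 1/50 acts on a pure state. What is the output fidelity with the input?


F = (1-p) + p/d
= (1 - 0.0200) + 0.0200/20
= 0.9800 + 0.0010
= 0.9810

0.9810


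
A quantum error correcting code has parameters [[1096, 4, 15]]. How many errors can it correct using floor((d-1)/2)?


Code parameters: [[1096, 4, 15]], distance d = 15.
Number of correctable errors = floor((d-1)/2)
= floor((15 - 1)/2)
= floor(14/2)
= 7

7


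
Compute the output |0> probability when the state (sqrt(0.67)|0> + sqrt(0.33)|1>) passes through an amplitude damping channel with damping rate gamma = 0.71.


For amplitude damping with parameter gamma on state sqrt(a)|0> + sqrt(b)|1>:
alpha^2 = 0.67, beta^2 = 0.33
P(|0>) = alpha^2 + gamma * beta^2
= 0.67 + 0.71 * 0.33
= 0.67 + 0.2343
= 0.9043

0.9043


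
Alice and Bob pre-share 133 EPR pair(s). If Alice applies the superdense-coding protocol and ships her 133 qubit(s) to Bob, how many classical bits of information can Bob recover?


Superdense coding allows 2 classical bits per shared entangled pair.
133 pair(s) -> 2 * 133 = 266 classical bits

266


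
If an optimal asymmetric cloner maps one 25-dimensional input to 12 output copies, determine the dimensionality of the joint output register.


Output space = H^(tensor 12) where dim(H) = 25
dim = 25^12
= 625 (after 2 factors)
= 15625 (after 3 factors)
= 390625 (after 4 factors)
= 9765625 (after 5 factors)
= 244140625 (after 6 factors)
= 6103515625 (after 7 factors)
= 152587890625 (after 8 factors)
= 3814697265625 (after 9 factors)
= 95367431640625 (after 10 factors)
= 2384185791015625 (after 11 factors)
= 59604644775390625 (after 12 factors)
= 59604644775390625

59604644775390625


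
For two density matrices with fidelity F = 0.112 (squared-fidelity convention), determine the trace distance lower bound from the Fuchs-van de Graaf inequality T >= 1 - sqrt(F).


Fuchs-van de Graaf (squared-fidelity convention): 1 - sqrt(F) <= T <= sqrt(1 - F).
Lower bound: T >= 1 - sqrt(F)
sqrt(F) = sqrt(0.112) = 0.3347
T >= 1 - 0.3347
T >= 0.6653

0.6653


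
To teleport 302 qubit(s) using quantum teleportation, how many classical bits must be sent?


Quantum teleportation requires 2 classical bits per qubit teleported.
302 qubit(s) -> 2 * 302 = 604 classical bits

604


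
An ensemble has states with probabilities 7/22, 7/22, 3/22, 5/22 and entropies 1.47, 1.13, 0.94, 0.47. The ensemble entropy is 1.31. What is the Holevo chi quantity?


chi = S(rho) - sum_i p_i * S(rho_i)
Weighted entropy = 7/22 * 1.47 + 7/22 * 1.13 + 3/22 * 0.94 + 5/22 * 0.47
= 1.0623
chi = 1.31 - 1.0623
= 0.2477

0.2477


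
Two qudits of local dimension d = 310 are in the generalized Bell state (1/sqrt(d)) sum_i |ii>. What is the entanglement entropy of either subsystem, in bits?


For a maximally entangled state in d x d:
S = log2(d) = log2(310)
= 8.2761

8.2761


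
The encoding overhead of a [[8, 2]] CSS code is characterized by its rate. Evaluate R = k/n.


Code rate R = k/n
= 2/8
= 0.2500

0.2500


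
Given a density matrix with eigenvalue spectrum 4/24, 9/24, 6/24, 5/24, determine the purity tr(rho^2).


tr(rho^2) = sum of eigenvalues squared
= (4/24)^2 + (9/24)^2 + (6/24)^2 + (5/24)^2
= (16 + 81 + 36 + 25) / 576
= 158/576
= 0.2743

0.2743


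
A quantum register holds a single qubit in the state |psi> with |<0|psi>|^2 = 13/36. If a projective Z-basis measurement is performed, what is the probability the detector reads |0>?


|alpha|^2 = 13/36 = 0.3611
|beta|^2 = 1 - 13/36 = 23/36 = 0.6389
P(|0>) = |alpha|^2 = 0.3611

0.3611


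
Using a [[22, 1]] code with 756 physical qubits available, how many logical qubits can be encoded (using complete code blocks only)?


Each code block uses 22 physical qubits for 1 logical qubit(s).
Number of complete blocks = floor(756 / 22) = 34
Logical qubits = 34 * 1
= 34

34


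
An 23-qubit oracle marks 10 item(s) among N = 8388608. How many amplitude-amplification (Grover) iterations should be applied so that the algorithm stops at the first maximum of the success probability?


After j Grover iterations the success probability is P(j) = sin^2((2j+1)*theta), where sin(theta) = sqrt(k/N).
N = 2^23 = 8388608, k = 10
sin(theta) = sqrt(k/N) = 0.001091830067
theta = arcsin(sqrt(k/N)) = 0.001091830284 rad
P(j) reaches its first maximum when (2j+1)*theta is as close as possible to pi/2, i.e. j = round(pi/(4*theta) - 1/2).
pi/(4*theta) - 1/2 = 718.8409
(For comparison, the common estimate pi/4 * sqrt(N/k) = 719.3410; the exact maximiser is used here.)
Optimal iterations = 719

719


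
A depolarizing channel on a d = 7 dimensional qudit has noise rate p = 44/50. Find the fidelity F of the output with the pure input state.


F = (1-p) + p/d
= (1 - 0.8800) + 0.8800/7
= 0.1200 + 0.1257
= 0.2457

0.2457


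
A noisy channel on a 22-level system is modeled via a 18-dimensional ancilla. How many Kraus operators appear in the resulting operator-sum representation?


Tracing out the environment in an orthonormal basis {|i>_E} gives Kraus operators K_i = <i|_E U |0>_E.
Number of Kraus operators = dim(H_env) = d_env
= 18

18


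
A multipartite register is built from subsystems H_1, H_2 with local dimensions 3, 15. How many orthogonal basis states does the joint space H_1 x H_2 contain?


dim(H_1 x H_2) = 3 * 15
= 45

45


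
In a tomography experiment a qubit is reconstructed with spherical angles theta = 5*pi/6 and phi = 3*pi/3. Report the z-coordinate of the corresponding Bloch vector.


theta = 2.6180, phi = 3.1416
r_z = cos(theta) = -0.8660

-0.8660


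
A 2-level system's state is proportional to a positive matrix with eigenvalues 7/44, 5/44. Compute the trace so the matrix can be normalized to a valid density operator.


tr(M) = sum of eigenvalues
= 7/44 + 5/44
= 12/44
= 0.2727

0.2727


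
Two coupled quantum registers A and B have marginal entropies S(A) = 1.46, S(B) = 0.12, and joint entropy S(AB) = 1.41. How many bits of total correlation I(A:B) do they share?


I(A:B) = S(A) + S(B) - S(AB)
= 1.46 + 0.12 - 1.41
= 0.1700

0.1700


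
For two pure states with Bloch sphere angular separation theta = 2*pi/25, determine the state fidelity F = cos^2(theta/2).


For states separated by angle theta on Bloch sphere:
F = cos^2(theta/2)
theta = 2*pi/25 = 0.2513
theta/2 = 0.1257
cos(theta/2) = 0.9921
F = 0.9843

0.9843
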